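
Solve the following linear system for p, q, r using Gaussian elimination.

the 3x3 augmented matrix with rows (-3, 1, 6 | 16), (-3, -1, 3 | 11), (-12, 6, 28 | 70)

(-3, 1, 1)

Forward elimination on [A|b]:
R2 <- R2 - (1)*R1:  [  0  -2  -3  -5 ]
R3 <- R3 - (4)*R1:  [ 0  2  4  6 ]
R3 <- R3 - (-1)*R2:  [ 0  0  1  1 ]
Row echelon form:
[ -3   1   6  |  16 ]
[  0  -2  -3  |  -5 ]
[  0   0   1  |   1 ]
Back-substitution:
r = (1) / 1 = 1
q = (-5 - (-3)*(1)) / -2 = 1
p = (16 - (1)*(1) - (6)*(1)) / -3 = -3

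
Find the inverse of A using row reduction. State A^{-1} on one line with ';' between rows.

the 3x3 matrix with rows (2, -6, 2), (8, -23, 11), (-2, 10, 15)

Gauss-Jordan on [A | I]:
R1 <- (1/2)*R1:  [   1   -3    1  |  1/2    0    0 ]
R2 <- R2 - (8)*R1:  [  0   1   3  |  -4   1   0 ]
R3 <- R3 - (-2)*R1:  [  0   4  17  |   1   0   1 ]
R1 <- R1 - (-3)*R2:  [     1      0     10  |  -23/2      3      0 ]
R3 <- R3 - (4)*R2:  [  0   0   5  |  17  -4   1 ]
R3 <- (1/5)*R3:  [    0     0     1  |  17/5  -4/5   1/5 ]
R1 <- R1 - (10)*R3:  [     1      0      0  |  -91/2     11     -2 ]
R2 <- R2 - (3)*R3:  [     0      1      0  |  -71/5   17/5   -3/5 ]
Right block of [I | A^{-1}] is the inverse:
[ -91/2    11    -2 ]
[ -71/5  17/5  -3/5 ]
[  17/5  -4/5   1/5 ]

inverse = [-91/2 11 -2; -71/5 17/5 -3/5; 17/5 -4/5 1/5]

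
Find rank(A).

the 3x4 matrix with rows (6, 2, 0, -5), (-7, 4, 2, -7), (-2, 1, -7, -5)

rank(A) = 3

Row reduction:
R2 <- R2 - (-7/6)*R1:  [     0   19/3      2  -77/6 ]
R3 <- R3 - (-1/3)*R1:  [     0    5/3     -7  -20/3 ]
R3 <- R3 - (5/19)*R2:  [       0        0  -143/19  -125/38 ]
Row echelon form:
[ 6     2        0       -5 ]
[ 0  19/3        2    -77/6 ]
[ 0     0  -143/19  -125/38 ]
Nonzero rows / pivot columns: 3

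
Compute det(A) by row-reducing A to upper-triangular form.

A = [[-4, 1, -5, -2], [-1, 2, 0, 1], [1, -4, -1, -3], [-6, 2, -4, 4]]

det(A) = -26

Forward elimination:
R2 <- R2 - (1/4)*R1:  [   0  7/4  5/4  3/2 ]
R3 <- R3 - (-1/4)*R1:  [     0  -15/4   -9/4   -7/2 ]
R4 <- R4 - (3/2)*R1:  [   0  1/2  7/2    7 ]
R3 <- R3 - (-15/7)*R2:  [    0     0   3/7  -2/7 ]
R4 <- R4 - (2/7)*R2:  [    0     0  22/7  46/7 ]
R4 <- R4 - (22/3)*R3:  [    0     0     0  26/3 ]
Upper-triangular form:
[ -4    1   -5    -2 ]
[  0  7/4  5/4   3/2 ]
[  0    0  3/7  -2/7 ]
[  0    0    0  26/3 ]
det(A) = (-1)^0 * (-4) * (7/4) * (3/7) * (26/3) = -26  (0 row swaps -> sign +1)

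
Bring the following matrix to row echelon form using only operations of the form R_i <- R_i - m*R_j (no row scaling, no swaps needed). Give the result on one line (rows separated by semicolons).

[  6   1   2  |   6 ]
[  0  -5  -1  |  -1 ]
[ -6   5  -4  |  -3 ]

Forward elimination:
R3 <- R3 - (-1)*R1:  [  0   6  -2   3 ]
R3 <- R3 - (-6/5)*R2:  [     0      0  -16/5    9/5 ]
Row echelon form:
[ 6   1      2  |    6 ]
[ 0  -5     -1  |   -1 ]
[ 0   0  -16/5  |  9/5 ]

REF = [6 1 2 6; 0 -5 -1 -1; 0 0 -16/5 9/5]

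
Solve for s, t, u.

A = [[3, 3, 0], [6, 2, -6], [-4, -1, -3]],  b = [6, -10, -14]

(1, 1, 3)

Forward elimination on [A|b]:
R2 <- R2 - (2)*R1:  [   0   -4   -6  -22 ]
R3 <- R3 - (-4/3)*R1:  [  0   3  -3  -6 ]
R3 <- R3 - (-3/4)*R2:  [     0      0  -15/2  -45/2 ]
Row echelon form:
[ 3   3      0  |      6 ]
[ 0  -4     -6  |    -22 ]
[ 0   0  -15/2  |  -45/2 ]
Back-substitution:
u = (-45/2) / (-15/2) = 3
t = (-22 - (-6)*(3)) / -4 = 1
s = (6 - (3)*(1)) / 3 = 1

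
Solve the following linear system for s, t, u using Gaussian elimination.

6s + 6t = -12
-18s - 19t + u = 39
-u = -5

(-4, 2, 5)

Forward elimination on [A|b]:
R2 <- R2 - (-3)*R1:  [  0  -1   1   3 ]
Row echelon form:
[ 6   6   0  |  -12 ]
[ 0  -1   1  |    3 ]
[ 0   0  -1  |   -5 ]
Back-substitution:
u = (-5) / -1 = 5
t = (3 - (1)*(5)) / -1 = 2
s = (-12 - (6)*(2)) / 6 = -4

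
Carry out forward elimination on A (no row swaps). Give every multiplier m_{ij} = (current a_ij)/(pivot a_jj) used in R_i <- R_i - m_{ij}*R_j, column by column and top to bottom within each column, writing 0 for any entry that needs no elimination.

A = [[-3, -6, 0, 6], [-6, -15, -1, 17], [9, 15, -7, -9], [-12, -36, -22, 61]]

Forward elimination:
R2 <- R2 - (2)*R1:  [  0  -3  -1   5 ]
R3 <- R3 - (-3)*R1:  [  0  -3  -7   9 ]
R4 <- R4 - (4)*R1:  [   0  -12  -22   37 ]
R3 <- R3 - (1)*R2:  [  0   0  -6   4 ]
R4 <- R4 - (4)*R2:  [   0    0  -18   17 ]
R4 <- R4 - (3)*R3:  [ 0  0  0  5 ]
Multipliers (in order of application): m_{21} = 2, m_{31} = -3, m_{41} = 4, m_{32} = 1, m_{42} = 4, m_{43} = 3

multipliers: 2, -3, 4, 1, 4, 3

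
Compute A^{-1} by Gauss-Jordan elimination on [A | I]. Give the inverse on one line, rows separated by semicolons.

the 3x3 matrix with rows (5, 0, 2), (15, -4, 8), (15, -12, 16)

inverse = [-2/5 3/10 -1/10; 3/2 -5/8 1/8; 3/2 -3/4 1/4]

Gauss-Jordan on [A | I]:
R1 <- (1/5)*R1:  [   1    0  2/5  |  1/5    0    0 ]
R2 <- R2 - (15)*R1:  [  0  -4   2  |  -3   1   0 ]
R3 <- R3 - (15)*R1:  [   0  -12   10  |   -3    0    1 ]
R2 <- (1/-4)*R2:  [    0     1  -1/2  |   3/4  -1/4     0 ]
R3 <- R3 - (-12)*R2:  [  0   0   4  |   6  -3   1 ]
R3 <- (1/4)*R3:  [    0     0     1  |   3/2  -3/4   1/4 ]
R1 <- R1 - (2/5)*R3:  [     1      0      0  |   -2/5   3/10  -1/10 ]
R2 <- R2 - (-1/2)*R3:  [    0     1     0  |   3/2  -5/8   1/8 ]
Right block of [I | A^{-1}] is the inverse:
[ -2/5  3/10  -1/10 ]
[  3/2  -5/8    1/8 ]
[  3/2  -3/4    1/4 ]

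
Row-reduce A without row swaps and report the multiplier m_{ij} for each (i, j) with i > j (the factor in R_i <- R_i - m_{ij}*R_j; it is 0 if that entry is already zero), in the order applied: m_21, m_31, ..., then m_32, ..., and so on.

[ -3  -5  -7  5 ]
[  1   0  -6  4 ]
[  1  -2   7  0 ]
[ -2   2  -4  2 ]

Forward elimination:
R2 <- R2 - (-1/3)*R1:  [     0   -5/3  -25/3   17/3 ]
R3 <- R3 - (-1/3)*R1:  [     0  -11/3   14/3    5/3 ]
R4 <- R4 - (2/3)*R1:  [    0  16/3   2/3  -4/3 ]
R3 <- R3 - (11/5)*R2:  [     0      0     23  -54/5 ]
R4 <- R4 - (-16/5)*R2:  [    0     0   -26  84/5 ]
R4 <- R4 - (-26/23)*R3:  [       0        0        0  528/115 ]
Multipliers (in order of application): m_{21} = -1/3, m_{31} = -1/3, m_{41} = 2/3, m_{32} = 11/5, m_{42} = -16/5, m_{43} = -26/23

multipliers: -1/3, -1/3, 2/3, 11/5, -16/5, -26/23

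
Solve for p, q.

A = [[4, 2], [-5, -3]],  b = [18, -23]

Forward elimination on [A|b]:
R2 <- R2 - (-5/4)*R1:  [    0  -1/2  -1/2 ]
Row echelon form:
[ 4     2  |    18 ]
[ 0  -1/2  |  -1/2 ]
Back-substitution:
q = (-1/2) / (-1/2) = 1
p = (18 - (2)*(1)) / 4 = 4

(4, 1)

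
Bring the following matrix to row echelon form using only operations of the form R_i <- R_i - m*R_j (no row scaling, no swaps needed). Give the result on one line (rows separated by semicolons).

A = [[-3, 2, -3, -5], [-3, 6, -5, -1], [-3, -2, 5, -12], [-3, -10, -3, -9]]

REF = [-3 2 -3 -5; 0 4 -2 4; 0 0 6 -3; 0 0 0 5]

Forward elimination:
R2 <- R2 - (1)*R1:  [  0   4  -2   4 ]
R3 <- R3 - (1)*R1:  [  0  -4   8  -7 ]
R4 <- R4 - (1)*R1:  [   0  -12    0   -4 ]
R3 <- R3 - (-1)*R2:  [  0   0   6  -3 ]
R4 <- R4 - (-3)*R2:  [  0   0  -6   8 ]
R4 <- R4 - (-1)*R3:  [ 0  0  0  5 ]
Row echelon form:
[ -3  2  -3  -5 ]
[  0  4  -2   4 ]
[  0  0   6  -3 ]
[  0  0   0   5 ]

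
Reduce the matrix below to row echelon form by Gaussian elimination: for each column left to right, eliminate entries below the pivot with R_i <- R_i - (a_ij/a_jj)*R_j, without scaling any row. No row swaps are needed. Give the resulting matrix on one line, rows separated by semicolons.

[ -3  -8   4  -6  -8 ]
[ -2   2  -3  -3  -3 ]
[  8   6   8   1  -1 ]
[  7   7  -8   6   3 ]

Forward elimination:
R2 <- R2 - (2/3)*R1:  [     0   22/3  -17/3      1    7/3 ]
R3 <- R3 - (-8/3)*R1:  [     0  -46/3   56/3    -15  -67/3 ]
R4 <- R4 - (-7/3)*R1:  [     0  -35/3    4/3     -8  -47/3 ]
R3 <- R3 - (-23/11)*R2:  [       0        0    75/11  -142/11  -192/11 ]
R4 <- R4 - (-35/22)*R2:  [       0        0  -169/22  -141/22  -263/22 ]
R4 <- R4 - (-169/150)*R3:  [         0          0          0  -3143/150   -1581/50 ]
Row echelon form:
[ -3    -8      4         -6        -8 ]
[  0  22/3  -17/3          1       7/3 ]
[  0     0  75/11    -142/11   -192/11 ]
[  0     0      0  -3143/150  -1581/50 ]

REF = [-3 -8 4 -6 -8; 0 22/3 -17/3 1 7/3; 0 0 75/11 -142/11 -192/11; 0 0 0 -3143/150 -1581/50]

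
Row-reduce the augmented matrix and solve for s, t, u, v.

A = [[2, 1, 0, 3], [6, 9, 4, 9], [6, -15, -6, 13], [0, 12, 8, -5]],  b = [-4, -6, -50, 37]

Forward elimination on [A|b]:
R2 <- R2 - (3)*R1:  [ 0  6  4  0  6 ]
R3 <- R3 - (3)*R1:  [   0  -18   -6    4  -38 ]
R3 <- R3 - (-3)*R2:  [   0    0    6    4  -20 ]
R4 <- R4 - (2)*R2:  [  0   0   0  -5  25 ]
Row echelon form:
[ 2  1  0   3  |   -4 ]
[ 0  6  4   0  |    6 ]
[ 0  0  6   4  |  -20 ]
[ 0  0  0  -5  |   25 ]
Back-substitution:
v = (25) / -5 = -5
u = (-20 - (4)*(-5)) / 6 = 0
t = (6 - (4)*(0)) / 6 = 1
s = (-4 - (1)*(1) - (3)*(-5)) / 2 = 5

(5, 1, 0, -5)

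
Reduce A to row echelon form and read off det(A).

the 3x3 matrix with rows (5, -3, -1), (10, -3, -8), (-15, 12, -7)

det(A) = -60

Forward elimination:
R2 <- R2 - (2)*R1:  [  0   3  -6 ]
R3 <- R3 - (-3)*R1:  [   0    3  -10 ]
R3 <- R3 - (1)*R2:  [  0   0  -4 ]
Upper-triangular form:
[ 5  -3  -1 ]
[ 0   3  -6 ]
[ 0   0  -4 ]
det(A) = (-1)^0 * (5) * (3) * (-4) = -60  (0 row swaps -> sign +1)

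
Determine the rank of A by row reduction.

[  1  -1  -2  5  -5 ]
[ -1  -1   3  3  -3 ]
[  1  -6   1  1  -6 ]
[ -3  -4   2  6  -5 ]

Row reduction:
R2 <- R2 - (-1)*R1:  [  0  -2   1   8  -8 ]
R3 <- R3 - (1)*R1:  [  0  -5   3  -4  -1 ]
R4 <- R4 - (-3)*R1:  [   0   -7   -4   21  -20 ]
R3 <- R3 - (5/2)*R2:  [   0    0  1/2  -24   19 ]
R4 <- R4 - (7/2)*R2:  [     0      0  -15/2     -7      8 ]
R4 <- R4 - (-15)*R3:  [    0     0     0  -367   293 ]
Row echelon form:
[ 1  -1   -2     5   -5 ]
[ 0  -2    1     8   -8 ]
[ 0   0  1/2   -24   19 ]
[ 0   0    0  -367  293 ]
Nonzero rows / pivot columns: 4

rank(A) = 4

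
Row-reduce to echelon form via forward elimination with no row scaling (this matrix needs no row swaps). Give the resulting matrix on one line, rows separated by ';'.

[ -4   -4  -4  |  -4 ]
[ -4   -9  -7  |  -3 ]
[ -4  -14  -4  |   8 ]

REF = [-4 -4 -4 -4; 0 -5 -3 1; 0 0 6 10]

Forward elimination:
R2 <- R2 - (1)*R1:  [  0  -5  -3   1 ]
R3 <- R3 - (1)*R1:  [   0  -10    0   12 ]
R3 <- R3 - (2)*R2:  [  0   0   6  10 ]
Row echelon form:
[ -4  -4  -4  |  -4 ]
[  0  -5  -3  |   1 ]
[  0   0   6  |  10 ]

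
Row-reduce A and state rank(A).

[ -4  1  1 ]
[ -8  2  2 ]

rank(A) = 1

Row reduction:
R2 <- R2 - (2)*R1:  [ 0  0  0 ]
Row echelon form:
[ -4  1  1 ]
[  0  0  0 ]
Nonzero rows / pivot columns: 1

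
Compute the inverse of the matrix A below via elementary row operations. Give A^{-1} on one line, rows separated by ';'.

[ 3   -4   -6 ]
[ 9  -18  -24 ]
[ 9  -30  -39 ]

inverse = [-1/3 4/9 -2/9; 5/2 -7/6 1/3; -2 1 -1/3]

Gauss-Jordan on [A | I]:
R1 <- (1/3)*R1:  [    1  -4/3    -2  |   1/3     0     0 ]
R2 <- R2 - (9)*R1:  [  0  -6  -6  |  -3   1   0 ]
R3 <- R3 - (9)*R1:  [   0  -18  -21  |   -3    0    1 ]
R2 <- (1/-6)*R2:  [    0     1     1  |   1/2  -1/6     0 ]
R1 <- R1 - (-4/3)*R2:  [    1     0  -2/3  |     1  -2/9     0 ]
R3 <- R3 - (-18)*R2:  [  0   0  -3  |   6  -3   1 ]
R3 <- (1/-3)*R3:  [    0     0     1  |    -2     1  -1/3 ]
R1 <- R1 - (-2/3)*R3:  [    1     0     0  |  -1/3   4/9  -2/9 ]
R2 <- R2 - (1)*R3:  [    0     1     0  |   5/2  -7/6   1/3 ]
Right block of [I | A^{-1}] is the inverse:
[ -1/3   4/9  -2/9 ]
[  5/2  -7/6   1/3 ]
[   -2     1  -1/3 ]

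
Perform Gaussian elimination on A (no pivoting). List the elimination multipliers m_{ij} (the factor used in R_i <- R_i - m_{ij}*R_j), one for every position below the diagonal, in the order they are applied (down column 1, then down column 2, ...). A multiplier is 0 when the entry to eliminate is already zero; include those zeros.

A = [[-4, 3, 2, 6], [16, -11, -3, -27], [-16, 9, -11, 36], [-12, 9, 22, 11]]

Forward elimination:
R2 <- R2 - (-4)*R1:  [  0   1   5  -3 ]
R3 <- R3 - (4)*R1:  [   0   -3  -19   12 ]
R4 <- R4 - (3)*R1:  [  0   0  16  -7 ]
R3 <- R3 - (-3)*R2:  [  0   0  -4   3 ]
R4: entry in column 2 is already 0 -> m_{42} = 0 (no row operation needed)
R4 <- R4 - (-4)*R3:  [ 0  0  0  5 ]
Multipliers (in order of application): m_{21} = -4, m_{31} = 4, m_{41} = 3, m_{32} = -3, m_{42} = 0, m_{43} = -4

multipliers: -4, 4, 3, -3, 0, -4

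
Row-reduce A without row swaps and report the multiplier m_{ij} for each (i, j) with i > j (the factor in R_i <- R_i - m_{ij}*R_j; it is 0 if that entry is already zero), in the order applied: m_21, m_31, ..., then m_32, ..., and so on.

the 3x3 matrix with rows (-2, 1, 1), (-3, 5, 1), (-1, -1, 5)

Forward elimination:
R2 <- R2 - (3/2)*R1:  [    0   7/2  -1/2 ]
R3 <- R3 - (1/2)*R1:  [    0  -3/2   9/2 ]
R3 <- R3 - (-3/7)*R2:  [    0     0  30/7 ]
Multipliers (in order of application): m_{21} = 3/2, m_{31} = 1/2, m_{32} = -3/7

multipliers: 3/2, 1/2, -3/7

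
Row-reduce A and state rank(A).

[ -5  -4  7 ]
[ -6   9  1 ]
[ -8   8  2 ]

rank(A) = 3

Row reduction:
R2 <- R2 - (6/5)*R1:  [     0   69/5  -37/5 ]
R3 <- R3 - (8/5)*R1:  [     0   72/5  -46/5 ]
R3 <- R3 - (24/23)*R2:  [      0       0  -34/23 ]
Row echelon form:
[ -5    -4       7 ]
[  0  69/5   -37/5 ]
[  0     0  -34/23 ]
Nonzero rows / pivot columns: 3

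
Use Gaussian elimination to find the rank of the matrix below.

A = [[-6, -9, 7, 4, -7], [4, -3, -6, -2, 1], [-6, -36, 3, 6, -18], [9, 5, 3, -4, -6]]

Row reduction:
R2 <- R2 - (-2/3)*R1:  [     0     -9   -4/3    2/3  -11/3 ]
R3 <- R3 - (1)*R1:  [   0  -27   -4    2  -11 ]
R4 <- R4 - (-3/2)*R1:  [     0  -17/2   27/2      2  -33/2 ]
R3 <- R3 - (3)*R2:  [ 0  0  0  0  0 ]
R4 <- R4 - (17/18)*R2:  [       0        0   797/54    37/27  -352/27 ]
R3 <-> R4   (pivot in column 3 was zero)
[ -6  -9       7      4       -7 ]
[  0  -9    -4/3    2/3    -11/3 ]
[  0   0  797/54  37/27  -352/27 ]
[  0   0       0      0        0 ]
Row echelon form:
[ -6  -9       7      4       -7 ]
[  0  -9    -4/3    2/3    -11/3 ]
[  0   0  797/54  37/27  -352/27 ]
[  0   0       0      0        0 ]
Nonzero rows / pivot columns: 3

rank(A) = 3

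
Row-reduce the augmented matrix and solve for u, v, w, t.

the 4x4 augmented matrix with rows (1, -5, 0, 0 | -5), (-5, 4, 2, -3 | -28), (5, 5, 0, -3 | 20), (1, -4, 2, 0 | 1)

(5, 2, 2, 5)

Forward elimination on [A|b]:
R2 <- R2 - (-5)*R1:  [   0  -21    2   -3  -53 ]
R3 <- R3 - (5)*R1:  [  0  30   0  -3  45 ]
R4 <- R4 - (1)*R1:  [ 0  1  2  0  6 ]
R3 <- R3 - (-10/7)*R2:  [      0       0    20/7   -51/7  -215/7 ]
R4 <- R4 - (-1/21)*R2:  [     0      0  44/21   -1/7  73/21 ]
R4 <- R4 - (11/15)*R3:  [    0     0     0  26/5    26 ]
Row echelon form:
[ 1   -5     0      0  |      -5 ]
[ 0  -21     2     -3  |     -53 ]
[ 0    0  20/7  -51/7  |  -215/7 ]
[ 0    0     0   26/5  |      26 ]
Back-substitution:
t = (26) / (26/5) = 5
w = (-215/7 - (-51/7)*(5)) / (20/7) = 2
v = (-53 - (2)*(2) - (-3)*(5)) / -21 = 2
u = (-5 - (-5)*(2)) / 1 = 5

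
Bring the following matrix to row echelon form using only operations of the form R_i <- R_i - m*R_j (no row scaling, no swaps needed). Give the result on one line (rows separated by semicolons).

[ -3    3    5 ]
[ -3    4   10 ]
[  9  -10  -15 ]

Forward elimination:
R2 <- R2 - (1)*R1:  [ 0  1  5 ]
R3 <- R3 - (-3)*R1:  [  0  -1   0 ]
R3 <- R3 - (-1)*R2:  [ 0  0  5 ]
Row echelon form:
[ -3  3  5 ]
[  0  1  5 ]
[  0  0  5 ]

REF = [-3 3 5; 0 1 5; 0 0 5]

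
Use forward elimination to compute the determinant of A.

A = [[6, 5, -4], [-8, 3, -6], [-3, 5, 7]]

Forward elimination:
R2 <- R2 - (-4/3)*R1:  [     0   29/3  -34/3 ]
R3 <- R3 - (-1/2)*R1:  [    0  15/2     5 ]
R3 <- R3 - (45/58)*R2:  [      0       0  400/29 ]
Upper-triangular form:
[ 6     5      -4 ]
[ 0  29/3   -34/3 ]
[ 0     0  400/29 ]
det(A) = (-1)^0 * (6) * (29/3) * (400/29) = 800  (0 row swaps -> sign +1)

det(A) = 800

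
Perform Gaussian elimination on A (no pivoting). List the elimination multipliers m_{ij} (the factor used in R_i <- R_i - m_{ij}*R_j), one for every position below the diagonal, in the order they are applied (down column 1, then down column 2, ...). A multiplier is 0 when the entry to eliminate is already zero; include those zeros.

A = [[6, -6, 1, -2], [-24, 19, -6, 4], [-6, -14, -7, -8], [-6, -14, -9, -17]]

multipliers: -4, -1, -1, 4, 4, 0

Forward elimination:
R2 <- R2 - (-4)*R1:  [  0  -5  -2  -4 ]
R3 <- R3 - (-1)*R1:  [   0  -20   -6  -10 ]
R4 <- R4 - (-1)*R1:  [   0  -20   -8  -19 ]
R3 <- R3 - (4)*R2:  [ 0  0  2  6 ]
R4 <- R4 - (4)*R2:  [  0   0   0  -3 ]
R4: entry in column 3 is already 0 -> m_{43} = 0 (no row operation needed)
Multipliers (in order of application): m_{21} = -4, m_{31} = -1, m_{41} = -1, m_{32} = 4, m_{42} = 4, m_{43} = 0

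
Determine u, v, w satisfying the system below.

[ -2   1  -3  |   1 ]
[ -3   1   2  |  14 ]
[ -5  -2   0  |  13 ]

Forward elimination on [A|b]:
R2 <- R2 - (3/2)*R1:  [    0  -1/2  13/2  25/2 ]
R3 <- R3 - (5/2)*R1:  [    0  -9/2  15/2  21/2 ]
R3 <- R3 - (9)*R2:  [    0     0   -51  -102 ]
Row echelon form:
[ -2     1    -3  |     1 ]
[  0  -1/2  13/2  |  25/2 ]
[  0     0   -51  |  -102 ]
Back-substitution:
w = (-102) / -51 = 2
v = (25/2 - (13/2)*(2)) / (-1/2) = 1
u = (1 - (1)*(1) - (-3)*(2)) / -2 = -3

(-3, 1, 2)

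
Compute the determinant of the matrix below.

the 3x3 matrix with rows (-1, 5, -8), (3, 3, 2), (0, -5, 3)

det(A) = 56

Forward elimination:
R2 <- R2 - (-3)*R1:  [   0   18  -22 ]
R3 <- R3 - (-5/18)*R2:  [     0      0  -28/9 ]
Upper-triangular form:
[ -1   5     -8 ]
[  0  18    -22 ]
[  0   0  -28/9 ]
det(A) = (-1)^0 * (-1) * (18) * (-28/9) = 56  (0 row swaps -> sign +1)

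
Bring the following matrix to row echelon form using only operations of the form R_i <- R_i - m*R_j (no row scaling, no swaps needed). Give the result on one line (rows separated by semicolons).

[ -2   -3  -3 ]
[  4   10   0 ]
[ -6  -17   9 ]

Forward elimination:
R2 <- R2 - (-2)*R1:  [  0   4  -6 ]
R3 <- R3 - (3)*R1:  [  0  -8  18 ]
R3 <- R3 - (-2)*R2:  [ 0  0  6 ]
Row echelon form:
[ -2  -3  -3 ]
[  0   4  -6 ]
[  0   0   6 ]

REF = [-2 -3 -3; 0 4 -6; 0 0 6]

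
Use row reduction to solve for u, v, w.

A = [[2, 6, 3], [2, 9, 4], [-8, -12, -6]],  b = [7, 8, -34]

Forward elimination on [A|b]:
R2 <- R2 - (1)*R1:  [ 0  3  1  1 ]
R3 <- R3 - (-4)*R1:  [  0  12   6  -6 ]
R3 <- R3 - (4)*R2:  [   0    0    2  -10 ]
Row echelon form:
[ 2  6  3  |    7 ]
[ 0  3  1  |    1 ]
[ 0  0  2  |  -10 ]
Back-substitution:
w = (-10) / 2 = -5
v = (1 - (1)*(-5)) / 3 = 2
u = (7 - (6)*(2) - (3)*(-5)) / 2 = 5

(5, 2, -5)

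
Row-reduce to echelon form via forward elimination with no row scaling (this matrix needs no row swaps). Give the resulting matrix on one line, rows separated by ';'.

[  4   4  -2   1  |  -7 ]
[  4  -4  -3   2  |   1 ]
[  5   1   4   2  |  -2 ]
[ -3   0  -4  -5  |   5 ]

REF = [4 4 -2 1 -7; 0 -8 -1 1 8; 0 0 7 1/4 11/4; 0 0 0 -821/224 1133/224]

Forward elimination:
R2 <- R2 - (1)*R1:  [  0  -8  -1   1   8 ]
R3 <- R3 - (5/4)*R1:  [    0    -4  13/2   3/4  27/4 ]
R4 <- R4 - (-3/4)*R1:  [     0      3  -11/2  -17/4   -1/4 ]
R3 <- R3 - (1/2)*R2:  [    0     0     7   1/4  11/4 ]
R4 <- R4 - (-3/8)*R2:  [     0      0  -47/8  -31/8   11/4 ]
R4 <- R4 - (-47/56)*R3:  [        0         0         0  -821/224  1133/224 ]
Row echelon form:
[ 4   4  -2         1  |        -7 ]
[ 0  -8  -1         1  |         8 ]
[ 0   0   7       1/4  |      11/4 ]
[ 0   0   0  -821/224  |  1133/224 ]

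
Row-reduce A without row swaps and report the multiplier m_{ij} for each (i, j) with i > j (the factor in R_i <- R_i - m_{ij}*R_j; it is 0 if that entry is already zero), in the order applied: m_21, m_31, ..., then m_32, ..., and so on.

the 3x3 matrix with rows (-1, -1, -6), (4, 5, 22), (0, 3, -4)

multipliers: -4, 0, 3

Forward elimination:
R2 <- R2 - (-4)*R1:  [  0   1  -2 ]
R3: entry in column 1 is already 0 -> m_{31} = 0 (no row operation needed)
R3 <- R3 - (3)*R2:  [ 0  0  2 ]
Multipliers (in order of application): m_{21} = -4, m_{31} = 0, m_{32} = 3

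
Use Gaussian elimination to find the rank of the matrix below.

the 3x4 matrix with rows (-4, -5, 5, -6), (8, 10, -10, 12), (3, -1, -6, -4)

Row reduction:
R2 <- R2 - (-2)*R1:  [ 0  0  0  0 ]
R3 <- R3 - (-3/4)*R1:  [     0  -19/4   -9/4  -17/2 ]
R2 <-> R3   (pivot in column 2 was zero)
[ -4     -5     5     -6 ]
[  0  -19/4  -9/4  -17/2 ]
[  0      0     0      0 ]
Row echelon form:
[ -4     -5     5     -6 ]
[  0  -19/4  -9/4  -17/2 ]
[  0      0     0      0 ]
Nonzero rows / pivot columns: 2

rank(A) = 2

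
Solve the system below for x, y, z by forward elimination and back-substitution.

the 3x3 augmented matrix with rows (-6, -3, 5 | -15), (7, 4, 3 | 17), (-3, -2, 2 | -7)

(3, -1, 0)

Forward elimination on [A|b]:
R2 <- R2 - (-7/6)*R1:  [    0   1/2  53/6  -1/2 ]
R3 <- R3 - (1/2)*R1:  [    0  -1/2  -1/2   1/2 ]
R3 <- R3 - (-1)*R2:  [    0     0  25/3     0 ]
Row echelon form:
[ -6   -3     5  |   -15 ]
[  0  1/2  53/6  |  -1/2 ]
[  0    0  25/3  |     0 ]
Back-substitution:
z = (0) / (25/3) = 0
y = (-1/2 - (53/6)*(0)) / (1/2) = -1
x = (-15 - (-3)*(-1) - (5)*(0)) / -6 = 3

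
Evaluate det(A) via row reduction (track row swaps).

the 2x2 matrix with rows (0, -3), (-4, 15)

Forward elimination:
R1 <-> R2   (pivot in column 1 was zero)
[ -4  15 ]
[  0  -3 ]
Upper-triangular form:
[ -4  15 ]
[  0  -3 ]
det(A) = (-1)^1 * (-4) * (-3) = -12  (1 row swap -> sign -1)

det(A) = -12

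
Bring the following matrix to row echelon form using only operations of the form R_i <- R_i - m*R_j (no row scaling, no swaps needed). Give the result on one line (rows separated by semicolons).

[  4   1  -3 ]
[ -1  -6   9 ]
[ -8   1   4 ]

Forward elimination:
R2 <- R2 - (-1/4)*R1:  [     0  -23/4   33/4 ]
R3 <- R3 - (-2)*R1:  [  0   3  -2 ]
R3 <- R3 - (-12/23)*R2:  [     0      0  53/23 ]
Row echelon form:
[ 4      1     -3 ]
[ 0  -23/4   33/4 ]
[ 0      0  53/23 ]

REF = [4 1 -3; 0 -23/4 33/4; 0 0 53/23]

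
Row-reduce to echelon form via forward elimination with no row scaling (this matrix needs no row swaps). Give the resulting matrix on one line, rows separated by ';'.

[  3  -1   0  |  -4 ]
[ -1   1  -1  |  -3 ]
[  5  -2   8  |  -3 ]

Forward elimination:
R2 <- R2 - (-1/3)*R1:  [     0    2/3     -1  -13/3 ]
R3 <- R3 - (5/3)*R1:  [    0  -1/3     8  11/3 ]
R3 <- R3 - (-1/2)*R2:  [    0     0  15/2   3/2 ]
Row echelon form:
[ 3   -1     0  |     -4 ]
[ 0  2/3    -1  |  -13/3 ]
[ 0    0  15/2  |    3/2 ]

REF = [3 -1 0 -4; 0 2/3 -1 -13/3; 0 0 15/2 3/2]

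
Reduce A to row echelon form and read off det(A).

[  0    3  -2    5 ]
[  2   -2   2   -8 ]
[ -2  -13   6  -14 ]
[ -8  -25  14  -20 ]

det(A) = 36

Forward elimination:
R1 <-> R2   (pivot in column 1 was zero)
[  2   -2   2   -8 ]
[  0    3  -2    5 ]
[ -2  -13   6  -14 ]
[ -8  -25  14  -20 ]
R3 <- R3 - (-1)*R1:  [   0  -15    8  -22 ]
R4 <- R4 - (-4)*R1:  [   0  -33   22  -52 ]
R3 <- R3 - (-5)*R2:  [  0   0  -2   3 ]
R4 <- R4 - (-11)*R2:  [ 0  0  0  3 ]
Upper-triangular form:
[ 2  -2   2  -8 ]
[ 0   3  -2   5 ]
[ 0   0  -2   3 ]
[ 0   0   0   3 ]
det(A) = (-1)^1 * (2) * (3) * (-2) * (3) = 36  (1 row swap -> sign -1)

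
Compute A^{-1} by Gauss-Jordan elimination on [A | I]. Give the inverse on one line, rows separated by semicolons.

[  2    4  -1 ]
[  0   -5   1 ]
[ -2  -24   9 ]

Gauss-Jordan on [A | I]:
R1 <- (1/2)*R1:  [    1     2  -1/2  |   1/2     0     0 ]
R3 <- R3 - (-2)*R1:  [   0  -20    8  |    1    0    1 ]
R2 <- (1/-5)*R2:  [    0     1  -1/5  |     0  -1/5     0 ]
R1 <- R1 - (2)*R2:  [     1      0  -1/10  |    1/2    2/5      0 ]
R3 <- R3 - (-20)*R2:  [  0   0   4  |   1  -4   1 ]
R3 <- (1/4)*R3:  [   0    0    1  |  1/4   -1  1/4 ]
R1 <- R1 - (-1/10)*R3:  [     1      0      0  |  21/40   3/10   1/40 ]
R2 <- R2 - (-1/5)*R3:  [    0     1     0  |  1/20  -2/5  1/20 ]
Right block of [I | A^{-1}] is the inverse:
[ 21/40  3/10  1/40 ]
[  1/20  -2/5  1/20 ]
[   1/4    -1   1/4 ]

inverse = [21/40 3/10 1/40; 1/20 -2/5 1/20; 1/4 -1 1/4]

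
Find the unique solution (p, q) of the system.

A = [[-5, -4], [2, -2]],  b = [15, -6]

(-3, 0)

Forward elimination on [A|b]:
R2 <- R2 - (-2/5)*R1:  [     0  -18/5      0 ]
Row echelon form:
[ -5     -4  |  15 ]
[  0  -18/5  |   0 ]
Back-substitution:
q = (0) / (-18/5) = 0
p = (15 - (-4)*(0)) / -5 = -3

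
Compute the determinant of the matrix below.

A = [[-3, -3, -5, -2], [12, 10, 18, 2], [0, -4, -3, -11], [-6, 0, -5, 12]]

Forward elimination:
R2 <- R2 - (-4)*R1:  [  0  -2  -2  -6 ]
R4 <- R4 - (2)*R1:  [  0   6   5  16 ]
R3 <- R3 - (2)*R2:  [ 0  0  1  1 ]
R4 <- R4 - (-3)*R2:  [  0   0  -1  -2 ]
R4 <- R4 - (-1)*R3:  [  0   0   0  -1 ]
Upper-triangular form:
[ -3  -3  -5  -2 ]
[  0  -2  -2  -6 ]
[  0   0   1   1 ]
[  0   0   0  -1 ]
det(A) = (-1)^0 * (-3) * (-2) * (1) * (-1) = -6  (0 row swaps -> sign +1)

det(A) = -6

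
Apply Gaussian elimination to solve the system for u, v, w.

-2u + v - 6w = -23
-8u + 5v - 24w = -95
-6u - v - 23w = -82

Forward elimination on [A|b]:
R2 <- R2 - (4)*R1:  [  0   1   0  -3 ]
R3 <- R3 - (3)*R1:  [   0   -4   -5  -13 ]
R3 <- R3 - (-4)*R2:  [   0    0   -5  -25 ]
Row echelon form:
[ -2  1  -6  |  -23 ]
[  0  1   0  |   -3 ]
[  0  0  -5  |  -25 ]
Back-substitution:
w = (-25) / -5 = 5
v = (-3) / 1 = -3
u = (-23 - (1)*(-3) - (-6)*(5)) / -2 = -5

(-5, -3, 5)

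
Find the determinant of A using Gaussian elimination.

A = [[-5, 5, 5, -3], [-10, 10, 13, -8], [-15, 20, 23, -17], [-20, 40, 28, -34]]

Forward elimination:
R2 <- R2 - (2)*R1:  [  0   0   3  -2 ]
R3 <- R3 - (3)*R1:  [  0   5   8  -8 ]
R4 <- R4 - (4)*R1:  [   0   20    8  -22 ]
R2 <-> R3   (pivot in column 2 was zero)
[ -5   5  5   -3 ]
[  0   5  8   -8 ]
[  0   0  3   -2 ]
[  0  20  8  -22 ]
R4 <- R4 - (4)*R2:  [   0    0  -24   10 ]
R4 <- R4 - (-8)*R3:  [  0   0   0  -6 ]
Upper-triangular form:
[ -5  5  5  -3 ]
[  0  5  8  -8 ]
[  0  0  3  -2 ]
[  0  0  0  -6 ]
det(A) = (-1)^1 * (-5) * (5) * (3) * (-6) = -450  (1 row swap -> sign -1)

det(A) = -450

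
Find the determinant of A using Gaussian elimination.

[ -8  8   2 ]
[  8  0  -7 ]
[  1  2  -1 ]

det(A) = -72

Forward elimination:
R2 <- R2 - (-1)*R1:  [  0   8  -5 ]
R3 <- R3 - (-1/8)*R1:  [    0     3  -3/4 ]
R3 <- R3 - (3/8)*R2:  [   0    0  9/8 ]
Upper-triangular form:
[ -8  8    2 ]
[  0  8   -5 ]
[  0  0  9/8 ]
det(A) = (-1)^0 * (-8) * (8) * (9/8) = -72  (0 row swaps -> sign +1)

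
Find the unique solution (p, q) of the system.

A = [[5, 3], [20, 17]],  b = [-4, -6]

(-2, 2)

Forward elimination on [A|b]:
R2 <- R2 - (4)*R1:  [  0   5  10 ]
Row echelon form:
[ 5  3  |  -4 ]
[ 0  5  |  10 ]
Back-substitution:
q = (10) / 5 = 2
p = (-4 - (3)*(2)) / 5 = -2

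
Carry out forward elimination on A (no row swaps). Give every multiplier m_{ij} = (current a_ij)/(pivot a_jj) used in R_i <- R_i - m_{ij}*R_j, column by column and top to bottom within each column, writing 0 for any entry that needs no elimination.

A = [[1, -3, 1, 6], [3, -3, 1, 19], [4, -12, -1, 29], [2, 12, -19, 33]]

Forward elimination:
R2 <- R2 - (3)*R1:  [  0   6  -2   1 ]
R3 <- R3 - (4)*R1:  [  0   0  -5   5 ]
R4 <- R4 - (2)*R1:  [   0   18  -21   21 ]
R3: entry in column 2 is already 0 -> m_{32} = 0 (no row operation needed)
R4 <- R4 - (3)*R2:  [   0    0  -15   18 ]
R4 <- R4 - (3)*R3:  [ 0  0  0  3 ]
Multipliers (in order of application): m_{21} = 3, m_{31} = 4, m_{41} = 2, m_{32} = 0, m_{42} = 3, m_{43} = 3

multipliers: 3, 4, 2, 0, 3, 3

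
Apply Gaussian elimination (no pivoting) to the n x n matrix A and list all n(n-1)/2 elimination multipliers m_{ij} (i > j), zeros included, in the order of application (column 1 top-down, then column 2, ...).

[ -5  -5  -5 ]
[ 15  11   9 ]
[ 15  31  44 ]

multipliers: -3, -3, -4

Forward elimination:
R2 <- R2 - (-3)*R1:  [  0  -4  -6 ]
R3 <- R3 - (-3)*R1:  [  0  16  29 ]
R3 <- R3 - (-4)*R2:  [ 0  0  5 ]
Multipliers (in order of application): m_{21} = -3, m_{31} = -3, m_{32} = -4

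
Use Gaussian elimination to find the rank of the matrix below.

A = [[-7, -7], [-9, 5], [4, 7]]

Row reduction:
R2 <- R2 - (9/7)*R1:  [  0  14 ]
R3 <- R3 - (-4/7)*R1:  [ 0  3 ]
R3 <- R3 - (3/14)*R2:  [ 0  0 ]
Row echelon form:
[ -7  -7 ]
[  0  14 ]
[  0   0 ]
Nonzero rows / pivot columns: 2

rank(A) = 2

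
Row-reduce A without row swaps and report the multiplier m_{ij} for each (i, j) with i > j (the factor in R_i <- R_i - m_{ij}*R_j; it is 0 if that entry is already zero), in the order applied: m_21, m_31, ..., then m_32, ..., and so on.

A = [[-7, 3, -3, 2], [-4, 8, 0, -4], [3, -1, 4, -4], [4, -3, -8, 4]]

Forward elimination:
R2 <- R2 - (4/7)*R1:  [     0   44/7   12/7  -36/7 ]
R3 <- R3 - (-3/7)*R1:  [     0    2/7   19/7  -22/7 ]
R4 <- R4 - (-4/7)*R1:  [     0   -9/7  -68/7   36/7 ]
R3 <- R3 - (1/22)*R2:  [      0       0   29/11  -32/11 ]
R4 <- R4 - (-9/44)*R2:  [       0        0  -103/11    45/11 ]
R4 <- R4 - (-103/29)*R3:  [       0        0        0  -181/29 ]
Multipliers (in order of application): m_{21} = 4/7, m_{31} = -3/7, m_{41} = -4/7, m_{32} = 1/22, m_{42} = -9/44, m_{43} = -103/29

multipliers: 4/7, -3/7, -4/7, 1/22, -9/44, -103/29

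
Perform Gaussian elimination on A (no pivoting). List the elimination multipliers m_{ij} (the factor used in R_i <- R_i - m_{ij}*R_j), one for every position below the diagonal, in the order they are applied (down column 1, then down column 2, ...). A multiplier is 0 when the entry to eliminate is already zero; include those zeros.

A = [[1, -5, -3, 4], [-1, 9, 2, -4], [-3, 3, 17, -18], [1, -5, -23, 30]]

multipliers: -1, -3, 1, -3, 0, -4

Forward elimination:
R2 <- R2 - (-1)*R1:  [  0   4  -1   0 ]
R3 <- R3 - (-3)*R1:  [   0  -12    8   -6 ]
R4 <- R4 - (1)*R1:  [   0    0  -20   26 ]
R3 <- R3 - (-3)*R2:  [  0   0   5  -6 ]
R4: entry in column 2 is already 0 -> m_{42} = 0 (no row operation needed)
R4 <- R4 - (-4)*R3:  [ 0  0  0  2 ]
Multipliers (in order of application): m_{21} = -1, m_{31} = -3, m_{41} = 1, m_{32} = -3, m_{42} = 0, m_{43} = -4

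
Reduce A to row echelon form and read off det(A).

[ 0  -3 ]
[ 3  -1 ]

Forward elimination:
R1 <-> R2   (pivot in column 1 was zero)
[ 3  -1 ]
[ 0  -3 ]
Upper-triangular form:
[ 3  -1 ]
[ 0  -3 ]
det(A) = (-1)^1 * (3) * (-3) = 9  (1 row swap -> sign -1)

det(A) = 9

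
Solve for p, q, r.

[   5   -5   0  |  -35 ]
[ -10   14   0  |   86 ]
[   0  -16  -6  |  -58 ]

Forward elimination on [A|b]:
R2 <- R2 - (-2)*R1:  [  0   4   0  16 ]
R3 <- R3 - (-4)*R2:  [  0   0  -6   6 ]
Row echelon form:
[ 5  -5   0  |  -35 ]
[ 0   4   0  |   16 ]
[ 0   0  -6  |    6 ]
Back-substitution:
r = (6) / -6 = -1
q = (16) / 4 = 4
p = (-35 - (-5)*(4)) / 5 = -3

(-3, 4, -1)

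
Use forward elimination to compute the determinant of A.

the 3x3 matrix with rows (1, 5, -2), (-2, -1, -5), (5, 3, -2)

Forward elimination:
R2 <- R2 - (-2)*R1:  [  0   9  -9 ]
R3 <- R3 - (5)*R1:  [   0  -22    8 ]
R3 <- R3 - (-22/9)*R2:  [   0    0  -14 ]
Upper-triangular form:
[ 1  5   -2 ]
[ 0  9   -9 ]
[ 0  0  -14 ]
det(A) = (-1)^0 * (1) * (9) * (-14) = -126  (0 row swaps -> sign +1)

det(A) = -126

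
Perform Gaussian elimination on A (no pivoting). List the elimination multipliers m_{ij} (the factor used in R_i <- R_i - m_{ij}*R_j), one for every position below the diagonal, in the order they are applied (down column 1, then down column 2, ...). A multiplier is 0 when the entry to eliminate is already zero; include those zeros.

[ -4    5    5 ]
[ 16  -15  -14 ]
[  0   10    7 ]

Forward elimination:
R2 <- R2 - (-4)*R1:  [ 0  5  6 ]
R3: entry in column 1 is already 0 -> m_{31} = 0 (no row operation needed)
R3 <- R3 - (2)*R2:  [  0   0  -5 ]
Multipliers (in order of application): m_{21} = -4, m_{31} = 0, m_{32} = 2

multipliers: -4, 0, 2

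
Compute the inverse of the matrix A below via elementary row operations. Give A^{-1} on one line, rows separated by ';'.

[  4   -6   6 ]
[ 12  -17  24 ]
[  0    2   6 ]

inverse = [25/4 -2 7/4; 3 -1 1; -1 1/3 -1/6]

Gauss-Jordan on [A | I]:
R1 <- (1/4)*R1:  [    1  -3/2   3/2  |   1/4     0     0 ]
R2 <- R2 - (12)*R1:  [  0   1   6  |  -3   1   0 ]
R1 <- R1 - (-3/2)*R2:  [     1      0   21/2  |  -17/4    3/2      0 ]
R3 <- R3 - (2)*R2:  [  0   0  -6  |   6  -2   1 ]
R3 <- (1/-6)*R3:  [    0     0     1  |    -1   1/3  -1/6 ]
R1 <- R1 - (21/2)*R3:  [    1     0     0  |  25/4    -2   7/4 ]
R2 <- R2 - (6)*R3:  [  0   1   0  |   3  -1   1 ]
Right block of [I | A^{-1}] is the inverse:
[ 25/4   -2   7/4 ]
[    3   -1     1 ]
[   -1  1/3  -1/6 ]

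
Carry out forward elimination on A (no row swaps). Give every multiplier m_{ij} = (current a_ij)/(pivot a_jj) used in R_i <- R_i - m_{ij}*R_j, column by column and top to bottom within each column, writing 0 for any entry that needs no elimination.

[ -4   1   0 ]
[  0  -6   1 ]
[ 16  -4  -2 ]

multipliers: 0, -4, 0

Forward elimination:
R2: entry in column 1 is already 0 -> m_{21} = 0 (no row operation needed)
R3 <- R3 - (-4)*R1:  [  0   0  -2 ]
R3: entry in column 2 is already 0 -> m_{32} = 0 (no row operation needed)
Multipliers (in order of application): m_{21} = 0, m_{31} = -4, m_{32} = 0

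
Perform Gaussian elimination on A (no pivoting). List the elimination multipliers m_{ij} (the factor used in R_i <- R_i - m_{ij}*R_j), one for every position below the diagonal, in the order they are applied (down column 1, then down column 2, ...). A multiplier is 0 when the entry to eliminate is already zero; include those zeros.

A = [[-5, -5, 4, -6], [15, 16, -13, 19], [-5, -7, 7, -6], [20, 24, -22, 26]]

multipliers: -3, 1, -4, -2, 4, -2

Forward elimination:
R2 <- R2 - (-3)*R1:  [  0   1  -1   1 ]
R3 <- R3 - (1)*R1:  [  0  -2   3   0 ]
R4 <- R4 - (-4)*R1:  [  0   4  -6   2 ]
R3 <- R3 - (-2)*R2:  [ 0  0  1  2 ]
R4 <- R4 - (4)*R2:  [  0   0  -2  -2 ]
R4 <- R4 - (-2)*R3:  [ 0  0  0  2 ]
Multipliers (in order of application): m_{21} = -3, m_{31} = 1, m_{41} = -4, m_{32} = -2, m_{42} = 4, m_{43} = -2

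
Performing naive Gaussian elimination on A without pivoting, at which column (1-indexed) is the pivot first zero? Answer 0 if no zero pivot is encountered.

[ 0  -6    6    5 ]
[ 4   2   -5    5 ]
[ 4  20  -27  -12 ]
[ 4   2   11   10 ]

Naive forward elimination:
Pivot entry (1,1) is zero but row 2 has 4 in column 1 -> naive elimination stops; a row interchange (e.g. R1 <-> R2) would be required here.

first zero-pivot column = 1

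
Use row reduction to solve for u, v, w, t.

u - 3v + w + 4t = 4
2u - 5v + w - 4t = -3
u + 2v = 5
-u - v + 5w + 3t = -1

(3, 1, 0, 1)

Forward elimination on [A|b]:
R2 <- R2 - (2)*R1:  [   0    1   -1  -12  -11 ]
R3 <- R3 - (1)*R1:  [  0   5  -1  -4   1 ]
R4 <- R4 - (-1)*R1:  [  0  -4   6   7   3 ]
R3 <- R3 - (5)*R2:  [  0   0   4  56  56 ]
R4 <- R4 - (-4)*R2:  [   0    0    2  -41  -41 ]
R4 <- R4 - (1/2)*R3:  [   0    0    0  -69  -69 ]
Row echelon form:
[ 1  -3   1    4  |    4 ]
[ 0   1  -1  -12  |  -11 ]
[ 0   0   4   56  |   56 ]
[ 0   0   0  -69  |  -69 ]
Back-substitution:
t = (-69) / -69 = 1
w = (56 - (56)*(1)) / 4 = 0
v = (-11 - (-1)*(0) - (-12)*(1)) / 1 = 1
u = (4 - (-3)*(1) - (1)*(0) - (4)*(1)) / 1 = 3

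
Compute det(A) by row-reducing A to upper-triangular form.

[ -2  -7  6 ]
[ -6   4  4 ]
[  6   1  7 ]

det(A) = -690

Forward elimination:
R2 <- R2 - (3)*R1:  [   0   25  -14 ]
R3 <- R3 - (-3)*R1:  [   0  -20   25 ]
R3 <- R3 - (-4/5)*R2:  [    0     0  69/5 ]
Upper-triangular form:
[ -2  -7     6 ]
[  0  25   -14 ]
[  0   0  69/5 ]
det(A) = (-1)^0 * (-2) * (25) * (69/5) = -690  (0 row swaps -> sign +1)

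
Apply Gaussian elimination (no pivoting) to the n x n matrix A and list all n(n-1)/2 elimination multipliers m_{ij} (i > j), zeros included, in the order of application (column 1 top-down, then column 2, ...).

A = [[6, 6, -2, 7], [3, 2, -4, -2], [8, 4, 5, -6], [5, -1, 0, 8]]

multipliers: 1/2, 4/3, 5/6, 4, 6, 1

Forward elimination:
R2 <- R2 - (1/2)*R1:  [     0     -1     -3  -11/2 ]
R3 <- R3 - (4/3)*R1:  [     0     -4   23/3  -46/3 ]
R4 <- R4 - (5/6)*R1:  [    0    -6   5/3  13/6 ]
R3 <- R3 - (4)*R2:  [    0     0  59/3  20/3 ]
R4 <- R4 - (6)*R2:  [     0      0   59/3  211/6 ]
R4 <- R4 - (1)*R3:  [    0     0     0  57/2 ]
Multipliers (in order of application): m_{21} = 1/2, m_{31} = 4/3, m_{41} = 5/6, m_{32} = 4, m_{42} = 6, m_{43} = 1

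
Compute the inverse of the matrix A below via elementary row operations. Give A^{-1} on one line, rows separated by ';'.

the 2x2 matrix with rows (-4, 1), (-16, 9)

inverse = [-9/20 1/20; -4/5 1/5]

Gauss-Jordan on [A | I]:
R1 <- (1/-4)*R1:  [    1  -1/4  |  -1/4     0 ]
R2 <- R2 - (-16)*R1:  [  0   5  |  -4   1 ]
R2 <- (1/5)*R2:  [    0     1  |  -4/5   1/5 ]
R1 <- R1 - (-1/4)*R2:  [     1      0  |  -9/20   1/20 ]
Right block of [I | A^{-1}] is the inverse:
[ -9/20  1/20 ]
[  -4/5   1/5 ]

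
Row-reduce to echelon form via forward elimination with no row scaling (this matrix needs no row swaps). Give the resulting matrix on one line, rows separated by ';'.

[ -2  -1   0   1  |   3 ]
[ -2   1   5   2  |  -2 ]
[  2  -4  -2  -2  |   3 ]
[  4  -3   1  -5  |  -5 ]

REF = [-2 -1 0 1 3; 0 2 5 1 -5; 0 0 21/2 3/2 -13/2; 0 0 0 -17/7 -22/7]

Forward elimination:
R2 <- R2 - (1)*R1:  [  0   2   5   1  -5 ]
R3 <- R3 - (-1)*R1:  [  0  -5  -2  -1   6 ]
R4 <- R4 - (-2)*R1:  [  0  -5   1  -3   1 ]
R3 <- R3 - (-5/2)*R2:  [     0      0   21/2    3/2  -13/2 ]
R4 <- R4 - (-5/2)*R2:  [     0      0   27/2   -1/2  -23/2 ]
R4 <- R4 - (9/7)*R3:  [     0      0      0  -17/7  -22/7 ]
Row echelon form:
[ -2  -1     0      1  |      3 ]
[  0   2     5      1  |     -5 ]
[  0   0  21/2    3/2  |  -13/2 ]
[  0   0     0  -17/7  |  -22/7 ]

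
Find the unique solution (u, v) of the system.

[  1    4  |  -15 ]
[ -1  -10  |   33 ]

(-3, -3)

Forward elimination on [A|b]:
R2 <- R2 - (-1)*R1:  [  0  -6  18 ]
Row echelon form:
[ 1   4  |  -15 ]
[ 0  -6  |   18 ]
Back-substitution:
v = (18) / -6 = -3
u = (-15 - (4)*(-3)) / 1 = -3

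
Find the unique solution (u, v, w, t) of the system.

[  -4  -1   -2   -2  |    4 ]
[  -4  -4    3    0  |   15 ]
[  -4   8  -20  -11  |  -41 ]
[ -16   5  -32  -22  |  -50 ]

Forward elimination on [A|b]:
R2 <- R2 - (1)*R1:  [  0  -3   5   2  11 ]
R3 <- R3 - (1)*R1:  [   0    9  -18   -9  -45 ]
R4 <- R4 - (4)*R1:  [   0    9  -24  -14  -66 ]
R3 <- R3 - (-3)*R2:  [   0    0   -3   -3  -12 ]
R4 <- R4 - (-3)*R2:  [   0    0   -9   -8  -33 ]
R4 <- R4 - (3)*R3:  [ 0  0  0  1  3 ]
Row echelon form:
[ -4  -1  -2  -2  |    4 ]
[  0  -3   5   2  |   11 ]
[  0   0  -3  -3  |  -12 ]
[  0   0   0   1  |    3 ]
Back-substitution:
t = (3) / 1 = 3
w = (-12 - (-3)*(3)) / -3 = 1
v = (11 - (5)*(1) - (2)*(3)) / -3 = 0
u = (4 - (-1)*(0) - (-2)*(1) - (-2)*(3)) / -4 = -3

(-3, 0, 1, 3)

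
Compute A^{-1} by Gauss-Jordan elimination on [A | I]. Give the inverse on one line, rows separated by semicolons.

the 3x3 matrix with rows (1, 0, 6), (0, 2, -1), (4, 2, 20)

Gauss-Jordan on [A | I]:
R3 <- R3 - (4)*R1:  [  0   2  -4  |  -4   0   1 ]
R2 <- (1/2)*R2:  [    0     1  -1/2  |     0   1/2     0 ]
R3 <- R3 - (2)*R2:  [  0   0  -3  |  -4  -1   1 ]
R3 <- (1/-3)*R3:  [    0     0     1  |   4/3   1/3  -1/3 ]
R1 <- R1 - (6)*R3:  [  1   0   0  |  -7  -2   2 ]
R2 <- R2 - (-1/2)*R3:  [    0     1     0  |   2/3   2/3  -1/6 ]
Right block of [I | A^{-1}] is the inverse:
[  -7   -2     2 ]
[ 2/3  2/3  -1/6 ]
[ 4/3  1/3  -1/3 ]

inverse = [-7 -2 2; 2/3 2/3 -1/6; 4/3 1/3 -1/3]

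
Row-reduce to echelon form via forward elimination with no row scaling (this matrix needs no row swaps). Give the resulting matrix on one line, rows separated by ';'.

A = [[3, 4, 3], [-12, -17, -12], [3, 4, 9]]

REF = [3 4 3; 0 -1 0; 0 0 6]

Forward elimination:
R2 <- R2 - (-4)*R1:  [  0  -1   0 ]
R3 <- R3 - (1)*R1:  [ 0  0  6 ]
Row echelon form:
[ 3   4  3 ]
[ 0  -1  0 ]
[ 0   0  6 ]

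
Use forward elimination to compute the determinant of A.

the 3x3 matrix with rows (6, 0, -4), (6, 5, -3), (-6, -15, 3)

det(A) = 60

Forward elimination:
R2 <- R2 - (1)*R1:  [ 0  5  1 ]
R3 <- R3 - (-1)*R1:  [   0  -15   -1 ]
R3 <- R3 - (-3)*R2:  [ 0  0  2 ]
Upper-triangular form:
[ 6  0  -4 ]
[ 0  5   1 ]
[ 0  0   2 ]
det(A) = (-1)^0 * (6) * (5) * (2) = 60  (0 row swaps -> sign +1)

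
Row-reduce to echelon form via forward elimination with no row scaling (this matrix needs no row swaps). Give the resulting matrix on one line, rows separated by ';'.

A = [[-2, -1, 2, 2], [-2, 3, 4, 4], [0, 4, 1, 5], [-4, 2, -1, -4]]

Forward elimination:
R2 <- R2 - (1)*R1:  [ 0  4  2  2 ]
R4 <- R4 - (2)*R1:  [  0   4  -5  -8 ]
R3 <- R3 - (1)*R2:  [  0   0  -1   3 ]
R4 <- R4 - (1)*R2:  [   0    0   -7  -10 ]
R4 <- R4 - (7)*R3:  [   0    0    0  -31 ]
Row echelon form:
[ -2  -1   2    2 ]
[  0   4   2    2 ]
[  0   0  -1    3 ]
[  0   0   0  -31 ]

REF = [-2 -1 2 2; 0 4 2 2; 0 0 -1 3; 0 0 0 -31]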